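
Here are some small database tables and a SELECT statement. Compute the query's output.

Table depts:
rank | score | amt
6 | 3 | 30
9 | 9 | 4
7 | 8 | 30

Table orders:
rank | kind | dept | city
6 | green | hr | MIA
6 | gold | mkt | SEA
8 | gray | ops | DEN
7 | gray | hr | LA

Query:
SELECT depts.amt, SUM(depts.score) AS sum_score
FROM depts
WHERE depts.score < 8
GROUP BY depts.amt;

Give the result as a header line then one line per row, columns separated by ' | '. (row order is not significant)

== RESULT ==
depts.amt | sum_score
30 | 3

Derivation:
After WHERE (1 rows):
depts.rank | depts.score | depts.amt
6 | 3 | 30
After GROUP BY (1 rows):
depts.amt | sum_score
30 | 3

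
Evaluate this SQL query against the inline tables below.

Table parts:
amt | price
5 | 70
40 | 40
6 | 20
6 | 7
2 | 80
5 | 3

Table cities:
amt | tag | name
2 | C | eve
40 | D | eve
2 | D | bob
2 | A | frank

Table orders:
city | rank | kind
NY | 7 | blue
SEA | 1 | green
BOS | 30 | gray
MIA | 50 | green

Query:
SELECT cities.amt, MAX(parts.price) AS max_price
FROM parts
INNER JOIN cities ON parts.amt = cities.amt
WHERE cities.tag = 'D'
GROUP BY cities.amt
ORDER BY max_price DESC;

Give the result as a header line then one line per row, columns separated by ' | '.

== RESULT ==
cities.amt | max_price
2 | 80
40 | 40

Derivation:
After JOIN cities (4 rows):
parts.amt | parts.price | cities.amt | cities.tag | cities.name
40 | 40 | 40 | D | eve
2 | 80 | 2 | C | eve
2 | 80 | 2 | D | bob
2 | 80 | 2 | A | frank
After WHERE (2 rows):
parts.amt | parts.price | cities.amt | cities.tag | cities.name
40 | 40 | 40 | D | eve
2 | 80 | 2 | D | bob
After GROUP BY (2 rows):
cities.amt | max_price
40 | 40
2 | 80
After ORDER BY (2 rows):
cities.amt | max_price
2 | 80
40 | 40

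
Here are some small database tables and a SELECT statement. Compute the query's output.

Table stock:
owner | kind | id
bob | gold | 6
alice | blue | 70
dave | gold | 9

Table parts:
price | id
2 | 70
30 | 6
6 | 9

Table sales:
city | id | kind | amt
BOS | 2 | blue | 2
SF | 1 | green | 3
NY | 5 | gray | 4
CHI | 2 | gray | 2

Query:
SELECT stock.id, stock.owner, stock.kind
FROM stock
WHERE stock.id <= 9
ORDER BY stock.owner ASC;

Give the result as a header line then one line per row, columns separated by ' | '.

After WHERE (2 rows):
stock.owner | stock.kind | stock.id
bob | gold | 6
dave | gold | 9
After SELECT (2 rows):
stock.id | stock.owner | stock.kind
6 | bob | gold
9 | dave | gold
After ORDER BY (2 rows):
stock.id | stock.owner | stock.kind
6 | bob | gold
9 | dave | gold

== RESULT ==
stock.id | stock.owner | stock.kind
6 | bob | gold
9 | dave | gold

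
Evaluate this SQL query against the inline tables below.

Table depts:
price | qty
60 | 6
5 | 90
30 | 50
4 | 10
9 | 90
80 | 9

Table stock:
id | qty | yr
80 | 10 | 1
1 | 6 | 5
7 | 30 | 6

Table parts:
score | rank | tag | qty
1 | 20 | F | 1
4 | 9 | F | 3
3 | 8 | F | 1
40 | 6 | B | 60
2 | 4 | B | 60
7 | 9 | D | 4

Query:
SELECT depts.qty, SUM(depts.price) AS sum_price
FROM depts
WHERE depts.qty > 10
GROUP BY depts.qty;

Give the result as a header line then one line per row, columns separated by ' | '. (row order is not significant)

After WHERE (3 rows):
depts.price | depts.qty
5 | 90
30 | 50
9 | 90
After GROUP BY (2 rows):
depts.qty | sum_price
90 | 14
50 | 30

== RESULT ==
depts.qty | sum_price
90 | 14
50 | 30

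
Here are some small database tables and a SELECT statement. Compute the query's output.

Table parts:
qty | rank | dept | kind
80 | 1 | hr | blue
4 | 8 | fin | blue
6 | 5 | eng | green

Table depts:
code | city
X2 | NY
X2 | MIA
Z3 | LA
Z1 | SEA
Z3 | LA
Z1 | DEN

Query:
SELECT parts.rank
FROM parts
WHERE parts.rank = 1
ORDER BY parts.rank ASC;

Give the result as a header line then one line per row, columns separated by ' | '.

== RESULT ==
parts.rank
1

Derivation:
After WHERE (1 rows):
parts.qty | parts.rank | parts.dept | parts.kind
80 | 1 | hr | blue
After SELECT (1 rows):
parts.rank
1
After ORDER BY (1 rows):
parts.rank
1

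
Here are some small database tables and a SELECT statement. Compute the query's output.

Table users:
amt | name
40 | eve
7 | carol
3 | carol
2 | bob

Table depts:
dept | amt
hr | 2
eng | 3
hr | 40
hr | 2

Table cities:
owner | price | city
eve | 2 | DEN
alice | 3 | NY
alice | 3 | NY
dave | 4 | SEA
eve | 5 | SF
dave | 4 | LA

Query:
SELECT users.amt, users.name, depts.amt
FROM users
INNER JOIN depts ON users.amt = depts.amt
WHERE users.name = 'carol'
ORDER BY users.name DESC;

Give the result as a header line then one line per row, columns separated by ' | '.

After JOIN depts (4 rows):
users.amt | users.name | depts.dept | depts.amt
40 | eve | hr | 40
3 | carol | eng | 3
2 | bob | hr | 2
2 | bob | hr | 2
After WHERE (1 rows):
users.amt | users.name | depts.dept | depts.amt
3 | carol | eng | 3
After SELECT (1 rows):
users.amt | users.name | depts.amt
3 | carol | 3
After ORDER BY (1 rows):
users.amt | users.name | depts.amt
3 | carol | 3

== RESULT ==
users.amt | users.name | depts.amt
3 | carol | 3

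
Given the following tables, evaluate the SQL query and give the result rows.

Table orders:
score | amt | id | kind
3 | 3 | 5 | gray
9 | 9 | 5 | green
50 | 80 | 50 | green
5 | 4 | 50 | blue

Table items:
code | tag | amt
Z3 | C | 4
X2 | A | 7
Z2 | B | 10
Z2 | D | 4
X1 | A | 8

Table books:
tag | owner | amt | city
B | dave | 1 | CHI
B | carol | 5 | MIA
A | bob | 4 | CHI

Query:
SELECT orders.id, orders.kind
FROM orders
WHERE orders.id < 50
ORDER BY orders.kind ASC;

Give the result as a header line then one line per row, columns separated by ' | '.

After WHERE (2 rows):
orders.score | orders.amt | orders.id | orders.kind
3 | 3 | 5 | gray
9 | 9 | 5 | green
After SELECT (2 rows):
orders.id | orders.kind
5 | gray
5 | green
After ORDER BY (2 rows):
orders.id | orders.kind
5 | gray
5 | green

== RESULT ==
orders.id | orders.kind
5 | gray
5 | green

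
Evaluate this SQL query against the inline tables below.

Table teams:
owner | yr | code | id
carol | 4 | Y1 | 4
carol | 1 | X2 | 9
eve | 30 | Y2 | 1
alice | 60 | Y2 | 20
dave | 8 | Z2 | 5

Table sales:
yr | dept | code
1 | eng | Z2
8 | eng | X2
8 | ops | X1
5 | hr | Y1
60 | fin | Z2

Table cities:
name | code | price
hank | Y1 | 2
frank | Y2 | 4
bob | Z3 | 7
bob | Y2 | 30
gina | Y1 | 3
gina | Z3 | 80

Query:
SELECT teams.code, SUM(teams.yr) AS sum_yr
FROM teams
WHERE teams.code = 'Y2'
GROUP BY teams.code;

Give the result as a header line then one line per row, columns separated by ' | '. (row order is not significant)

== RESULT ==
teams.code | sum_yr
Y2 | 90

Derivation:
After WHERE (2 rows):
teams.owner | teams.yr | teams.code | teams.id
eve | 30 | Y2 | 1
alice | 60 | Y2 | 20
After GROUP BY (1 rows):
teams.code | sum_yr
Y2 | 90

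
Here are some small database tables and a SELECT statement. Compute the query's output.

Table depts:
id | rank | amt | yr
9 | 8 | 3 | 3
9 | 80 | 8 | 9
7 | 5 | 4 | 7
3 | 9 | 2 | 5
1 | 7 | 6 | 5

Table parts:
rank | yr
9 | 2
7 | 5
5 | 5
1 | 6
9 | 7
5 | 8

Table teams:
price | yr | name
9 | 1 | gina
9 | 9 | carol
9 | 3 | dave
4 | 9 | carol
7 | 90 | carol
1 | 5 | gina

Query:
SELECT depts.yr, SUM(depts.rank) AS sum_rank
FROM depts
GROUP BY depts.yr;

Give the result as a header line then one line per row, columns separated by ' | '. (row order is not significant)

After GROUP BY (4 rows):
depts.yr | sum_rank
3 | 8
9 | 80
7 | 5
5 | 16

== RESULT ==
depts.yr | sum_rank
3 | 8
9 | 80
7 | 5
5 | 16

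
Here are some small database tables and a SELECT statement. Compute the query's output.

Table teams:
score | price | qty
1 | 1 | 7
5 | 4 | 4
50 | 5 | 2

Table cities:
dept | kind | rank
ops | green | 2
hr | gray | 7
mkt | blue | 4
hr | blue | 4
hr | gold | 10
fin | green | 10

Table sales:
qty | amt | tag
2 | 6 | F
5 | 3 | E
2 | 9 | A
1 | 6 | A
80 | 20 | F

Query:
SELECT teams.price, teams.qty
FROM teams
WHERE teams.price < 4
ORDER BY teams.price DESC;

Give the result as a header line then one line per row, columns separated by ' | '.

After WHERE (1 rows):
teams.score | teams.price | teams.qty
1 | 1 | 7
After SELECT (1 rows):
teams.price | teams.qty
1 | 7
After ORDER BY (1 rows):
teams.price | teams.qty
1 | 7

== RESULT ==
teams.price | teams.qty
1 | 7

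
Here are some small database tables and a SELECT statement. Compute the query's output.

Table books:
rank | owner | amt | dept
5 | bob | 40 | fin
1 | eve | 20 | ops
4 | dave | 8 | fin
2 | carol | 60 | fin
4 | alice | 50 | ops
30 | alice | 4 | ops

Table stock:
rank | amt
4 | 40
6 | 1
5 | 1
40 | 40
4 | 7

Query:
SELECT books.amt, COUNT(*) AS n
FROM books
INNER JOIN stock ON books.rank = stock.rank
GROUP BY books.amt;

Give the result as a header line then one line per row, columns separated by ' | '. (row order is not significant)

== RESULT ==
books.amt | n
40 | 1
8 | 2
50 | 2

Derivation:
After JOIN stock (5 rows):
books.rank | books.owner | books.amt | books.dept | stock.rank | stock.amt
5 | bob | 40 | fin | 5 | 1
4 | dave | 8 | fin | 4 | 40
4 | dave | 8 | fin | 4 | 7
4 | alice | 50 | ops | 4 | 40
4 | alice | 50 | ops | 4 | 7
After GROUP BY (3 rows):
books.amt | n
40 | 1
8 | 2
50 | 2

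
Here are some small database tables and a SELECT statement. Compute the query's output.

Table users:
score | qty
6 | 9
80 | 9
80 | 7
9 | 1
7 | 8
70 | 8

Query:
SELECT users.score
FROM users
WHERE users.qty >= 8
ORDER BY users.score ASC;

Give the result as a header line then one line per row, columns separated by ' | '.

== RESULT ==
users.score
6
7
70
80

Derivation:
After WHERE (4 rows):
users.score | users.qty
6 | 9
80 | 9
7 | 8
70 | 8
After SELECT (4 rows):
users.score
6
80
7
70
After ORDER BY (4 rows):
users.score
6
7
70
80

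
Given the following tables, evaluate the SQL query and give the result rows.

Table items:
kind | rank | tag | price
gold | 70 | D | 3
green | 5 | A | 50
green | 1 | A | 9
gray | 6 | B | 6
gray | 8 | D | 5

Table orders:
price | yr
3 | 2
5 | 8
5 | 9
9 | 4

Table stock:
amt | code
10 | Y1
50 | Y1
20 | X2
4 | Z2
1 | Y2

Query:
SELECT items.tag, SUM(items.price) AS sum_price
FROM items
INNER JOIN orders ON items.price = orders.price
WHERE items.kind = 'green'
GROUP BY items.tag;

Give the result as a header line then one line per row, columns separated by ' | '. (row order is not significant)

After JOIN orders (4 rows):
items.kind | items.rank | items.tag | items.price | orders.price | orders.yr
gold | 70 | D | 3 | 3 | 2
green | 1 | A | 9 | 9 | 4
gray | 8 | D | 5 | 5 | 8
gray | 8 | D | 5 | 5 | 9
After WHERE (1 rows):
items.kind | items.rank | items.tag | items.price | orders.price | orders.yr
green | 1 | A | 9 | 9 | 4
After GROUP BY (1 rows):
items.tag | sum_price
A | 9

== RESULT ==
items.tag | sum_price
A | 9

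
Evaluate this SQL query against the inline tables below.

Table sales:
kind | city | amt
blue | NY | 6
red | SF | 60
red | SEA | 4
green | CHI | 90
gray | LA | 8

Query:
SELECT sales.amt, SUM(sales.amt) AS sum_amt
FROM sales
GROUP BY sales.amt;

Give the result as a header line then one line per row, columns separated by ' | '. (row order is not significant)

After GROUP BY (5 rows):
sales.amt | sum_amt
6 | 6
60 | 60
4 | 4
90 | 90
8 | 8

== RESULT ==
sales.amt | sum_amt
6 | 6
60 | 60
4 | 4
90 | 90
8 | 8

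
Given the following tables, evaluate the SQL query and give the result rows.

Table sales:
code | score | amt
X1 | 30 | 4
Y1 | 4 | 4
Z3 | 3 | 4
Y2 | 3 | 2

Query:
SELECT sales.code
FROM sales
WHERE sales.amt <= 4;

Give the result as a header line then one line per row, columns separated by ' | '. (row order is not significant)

After WHERE (4 rows):
sales.code | sales.score | sales.amt
X1 | 30 | 4
Y1 | 4 | 4
Z3 | 3 | 4
Y2 | 3 | 2
After SELECT (4 rows):
sales.code
X1
Y1
Z3
Y2

== RESULT ==
sales.code
X1
Y1
Z3
Y2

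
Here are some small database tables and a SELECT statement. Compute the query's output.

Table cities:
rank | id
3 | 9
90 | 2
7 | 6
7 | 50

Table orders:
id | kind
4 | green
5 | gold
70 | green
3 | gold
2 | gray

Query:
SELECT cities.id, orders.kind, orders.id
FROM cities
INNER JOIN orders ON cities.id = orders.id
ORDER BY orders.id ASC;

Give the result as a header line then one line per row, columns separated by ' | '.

== RESULT ==
cities.id | orders.kind | orders.id
2 | gray | 2

Derivation:
After JOIN orders (1 rows):
cities.rank | cities.id | orders.id | orders.kind
90 | 2 | 2 | gray
After SELECT (1 rows):
cities.id | orders.kind | orders.id
2 | gray | 2
After ORDER BY (1 rows):
cities.id | orders.kind | orders.id
2 | gray | 2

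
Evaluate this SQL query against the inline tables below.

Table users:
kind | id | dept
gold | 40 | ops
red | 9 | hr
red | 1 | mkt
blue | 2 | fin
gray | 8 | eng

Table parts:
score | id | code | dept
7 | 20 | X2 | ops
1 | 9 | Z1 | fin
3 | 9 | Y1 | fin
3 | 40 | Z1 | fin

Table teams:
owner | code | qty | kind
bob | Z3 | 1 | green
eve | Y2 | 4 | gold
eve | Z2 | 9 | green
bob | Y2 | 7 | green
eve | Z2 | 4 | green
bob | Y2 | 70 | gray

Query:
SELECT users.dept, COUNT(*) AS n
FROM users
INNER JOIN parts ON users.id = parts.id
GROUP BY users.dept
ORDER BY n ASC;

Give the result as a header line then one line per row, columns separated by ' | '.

== RESULT ==
users.dept | n
ops | 1
hr | 2

Derivation:
After JOIN parts (3 rows):
users.kind | users.id | users.dept | parts.score | parts.id | parts.code | parts.dept
gold | 40 | ops | 3 | 40 | Z1 | fin
red | 9 | hr | 1 | 9 | Z1 | fin
red | 9 | hr | 3 | 9 | Y1 | fin
After GROUP BY (2 rows):
users.dept | n
ops | 1
hr | 2
After ORDER BY (2 rows):
users.dept | n
ops | 1
hr | 2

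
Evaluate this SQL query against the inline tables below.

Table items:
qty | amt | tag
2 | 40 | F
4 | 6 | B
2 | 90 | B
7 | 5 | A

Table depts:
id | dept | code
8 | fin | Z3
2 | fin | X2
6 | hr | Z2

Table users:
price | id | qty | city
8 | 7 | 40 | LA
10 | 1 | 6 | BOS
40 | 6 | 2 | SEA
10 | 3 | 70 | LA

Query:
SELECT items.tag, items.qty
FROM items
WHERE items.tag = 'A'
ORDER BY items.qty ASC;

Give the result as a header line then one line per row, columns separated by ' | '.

After WHERE (1 rows):
items.qty | items.amt | items.tag
7 | 5 | A
After SELECT (1 rows):
items.tag | items.qty
A | 7
After ORDER BY (1 rows):
items.tag | items.qty
A | 7

== RESULT ==
items.tag | items.qty
A | 7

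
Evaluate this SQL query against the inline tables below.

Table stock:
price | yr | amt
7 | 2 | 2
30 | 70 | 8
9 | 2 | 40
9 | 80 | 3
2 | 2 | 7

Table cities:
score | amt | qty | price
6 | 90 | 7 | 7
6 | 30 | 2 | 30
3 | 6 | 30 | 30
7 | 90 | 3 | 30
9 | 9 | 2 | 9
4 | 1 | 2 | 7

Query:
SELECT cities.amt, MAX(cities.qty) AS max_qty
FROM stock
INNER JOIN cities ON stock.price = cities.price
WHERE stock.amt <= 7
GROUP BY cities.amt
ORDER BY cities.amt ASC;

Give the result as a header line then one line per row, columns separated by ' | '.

== RESULT ==
cities.amt | max_qty
1 | 2
9 | 2
90 | 7

Derivation:
After JOIN cities (7 rows):
stock.price | stock.yr | stock.amt | cities.score | cities.amt | cities.qty | cities.price
7 | 2 | 2 | 6 | 90 | 7 | 7
7 | 2 | 2 | 4 | 1 | 2 | 7
30 | 70 | 8 | 6 | 30 | 2 | 30
30 | 70 | 8 | 3 | 6 | 30 | 30
30 | 70 | 8 | 7 | 90 | 3 | 30
9 | 2 | 40 | 9 | 9 | 2 | 9
9 | 80 | 3 | 9 | 9 | 2 | 9
After WHERE (3 rows):
stock.price | stock.yr | stock.amt | cities.score | cities.amt | cities.qty | cities.price
7 | 2 | 2 | 6 | 90 | 7 | 7
7 | 2 | 2 | 4 | 1 | 2 | 7
9 | 80 | 3 | 9 | 9 | 2 | 9
After GROUP BY (3 rows):
cities.amt | max_qty
90 | 7
1 | 2
9 | 2
After ORDER BY (3 rows):
cities.amt | max_qty
1 | 2
9 | 2
90 | 7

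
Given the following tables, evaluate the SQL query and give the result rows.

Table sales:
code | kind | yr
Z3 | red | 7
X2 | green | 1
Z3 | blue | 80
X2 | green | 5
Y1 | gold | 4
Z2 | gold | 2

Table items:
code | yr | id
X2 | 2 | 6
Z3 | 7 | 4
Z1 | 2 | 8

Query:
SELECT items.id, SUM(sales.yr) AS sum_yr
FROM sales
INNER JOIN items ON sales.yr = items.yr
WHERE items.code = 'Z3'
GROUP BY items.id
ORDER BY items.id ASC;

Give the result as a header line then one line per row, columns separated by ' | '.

== RESULT ==
items.id | sum_yr
4 | 7

Derivation:
After JOIN items (3 rows):
sales.code | sales.kind | sales.yr | items.code | items.yr | items.id
Z3 | red | 7 | Z3 | 7 | 4
Z2 | gold | 2 | X2 | 2 | 6
Z2 | gold | 2 | Z1 | 2 | 8
After WHERE (1 rows):
sales.code | sales.kind | sales.yr | items.code | items.yr | items.id
Z3 | red | 7 | Z3 | 7 | 4
After GROUP BY (1 rows):
items.id | sum_yr
4 | 7
After ORDER BY (1 rows):
items.id | sum_yr
4 | 7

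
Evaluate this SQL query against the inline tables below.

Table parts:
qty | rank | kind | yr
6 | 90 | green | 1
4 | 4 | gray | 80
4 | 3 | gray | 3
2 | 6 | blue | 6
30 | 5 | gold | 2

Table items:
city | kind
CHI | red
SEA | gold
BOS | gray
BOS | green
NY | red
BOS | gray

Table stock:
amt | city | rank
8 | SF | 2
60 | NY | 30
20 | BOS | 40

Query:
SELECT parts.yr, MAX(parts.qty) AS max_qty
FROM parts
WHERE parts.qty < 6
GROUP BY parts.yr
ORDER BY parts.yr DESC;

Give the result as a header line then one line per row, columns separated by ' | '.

After WHERE (3 rows):
parts.qty | parts.rank | parts.kind | parts.yr
4 | 4 | gray | 80
4 | 3 | gray | 3
2 | 6 | blue | 6
After GROUP BY (3 rows):
parts.yr | max_qty
80 | 4
3 | 4
6 | 2
After ORDER BY (3 rows):
parts.yr | max_qty
80 | 4
6 | 2
3 | 4

== RESULT ==
parts.yr | max_qty
80 | 4
6 | 2
3 | 4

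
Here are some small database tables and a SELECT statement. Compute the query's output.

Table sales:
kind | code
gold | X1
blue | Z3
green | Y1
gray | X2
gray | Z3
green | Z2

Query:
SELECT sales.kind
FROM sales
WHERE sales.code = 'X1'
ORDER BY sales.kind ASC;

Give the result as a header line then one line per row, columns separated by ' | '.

== RESULT ==
sales.kind
gold

Derivation:
After WHERE (1 rows):
sales.kind | sales.code
gold | X1
After SELECT (1 rows):
sales.kind
gold
After ORDER BY (1 rows):
sales.kind
gold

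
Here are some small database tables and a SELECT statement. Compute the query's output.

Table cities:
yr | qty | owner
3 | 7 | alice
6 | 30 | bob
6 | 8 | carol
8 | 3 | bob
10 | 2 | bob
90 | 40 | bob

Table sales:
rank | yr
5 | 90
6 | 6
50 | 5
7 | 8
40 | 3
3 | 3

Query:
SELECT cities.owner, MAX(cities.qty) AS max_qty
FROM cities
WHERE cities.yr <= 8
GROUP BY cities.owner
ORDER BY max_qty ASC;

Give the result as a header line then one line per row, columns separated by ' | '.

After WHERE (4 rows):
cities.yr | cities.qty | cities.owner
3 | 7 | alice
6 | 30 | bob
6 | 8 | carol
8 | 3 | bob
After GROUP BY (3 rows):
cities.owner | max_qty
alice | 7
bob | 30
carol | 8
After ORDER BY (3 rows):
cities.owner | max_qty
alice | 7
carol | 8
bob | 30

== RESULT ==
cities.owner | max_qty
alice | 7
carol | 8
bob | 30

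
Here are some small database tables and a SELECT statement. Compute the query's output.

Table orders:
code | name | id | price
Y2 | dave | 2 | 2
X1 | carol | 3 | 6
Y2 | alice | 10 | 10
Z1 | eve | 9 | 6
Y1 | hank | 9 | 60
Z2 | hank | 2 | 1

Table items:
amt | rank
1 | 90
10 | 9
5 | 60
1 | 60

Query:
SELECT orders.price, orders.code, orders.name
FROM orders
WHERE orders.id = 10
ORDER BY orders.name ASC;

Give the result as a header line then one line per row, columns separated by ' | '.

== RESULT ==
orders.price | orders.code | orders.name
10 | Y2 | alice

Derivation:
After WHERE (1 rows):
orders.code | orders.name | orders.id | orders.price
Y2 | alice | 10 | 10
After SELECT (1 rows):
orders.price | orders.code | orders.name
10 | Y2 | alice
After ORDER BY (1 rows):
orders.price | orders.code | orders.name
10 | Y2 | alice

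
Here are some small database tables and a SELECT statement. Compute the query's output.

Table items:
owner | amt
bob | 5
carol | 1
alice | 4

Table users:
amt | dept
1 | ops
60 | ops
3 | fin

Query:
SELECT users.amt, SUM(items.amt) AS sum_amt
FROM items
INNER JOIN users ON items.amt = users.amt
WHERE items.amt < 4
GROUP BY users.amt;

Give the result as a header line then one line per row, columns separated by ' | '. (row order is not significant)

== RESULT ==
users.amt | sum_amt
1 | 1

Derivation:
After JOIN users (1 rows):
items.owner | items.amt | users.amt | users.dept
carol | 1 | 1 | ops
After WHERE (1 rows):
items.owner | items.amt | users.amt | users.dept
carol | 1 | 1 | ops
After GROUP BY (1 rows):
users.amt | sum_amt
1 | 1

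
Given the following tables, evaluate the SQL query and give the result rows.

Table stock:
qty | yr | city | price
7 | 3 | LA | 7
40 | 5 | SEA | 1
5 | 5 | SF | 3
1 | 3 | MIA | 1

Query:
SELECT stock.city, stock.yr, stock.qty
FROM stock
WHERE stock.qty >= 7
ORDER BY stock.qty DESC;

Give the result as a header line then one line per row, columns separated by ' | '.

== RESULT ==
stock.city | stock.yr | stock.qty
SEA | 5 | 40
LA | 3 | 7

Derivation:
After WHERE (2 rows):
stock.qty | stock.yr | stock.city | stock.price
7 | 3 | LA | 7
40 | 5 | SEA | 1
After SELECT (2 rows):
stock.city | stock.yr | stock.qty
LA | 3 | 7
SEA | 5 | 40
After ORDER BY (2 rows):
stock.city | stock.yr | stock.qty
SEA | 5 | 40
LA | 3 | 7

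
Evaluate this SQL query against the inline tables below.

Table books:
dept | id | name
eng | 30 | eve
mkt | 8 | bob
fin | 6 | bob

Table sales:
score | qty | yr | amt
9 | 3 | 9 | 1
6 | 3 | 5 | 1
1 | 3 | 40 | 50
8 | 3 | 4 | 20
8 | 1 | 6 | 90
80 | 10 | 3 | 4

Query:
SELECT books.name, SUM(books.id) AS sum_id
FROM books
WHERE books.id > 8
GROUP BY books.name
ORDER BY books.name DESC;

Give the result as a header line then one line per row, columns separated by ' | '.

After WHERE (1 rows):
books.dept | books.id | books.name
eng | 30 | eve
After GROUP BY (1 rows):
books.name | sum_id
eve | 30
After ORDER BY (1 rows):
books.name | sum_id
eve | 30

== RESULT ==
books.name | sum_id
eve | 30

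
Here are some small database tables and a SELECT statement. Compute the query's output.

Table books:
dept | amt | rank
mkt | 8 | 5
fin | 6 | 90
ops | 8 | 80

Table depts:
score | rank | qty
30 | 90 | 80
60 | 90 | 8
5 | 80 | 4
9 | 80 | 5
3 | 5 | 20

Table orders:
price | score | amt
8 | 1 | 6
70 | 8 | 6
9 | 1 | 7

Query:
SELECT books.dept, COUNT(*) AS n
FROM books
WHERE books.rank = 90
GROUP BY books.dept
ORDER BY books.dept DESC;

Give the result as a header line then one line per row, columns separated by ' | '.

== RESULT ==
books.dept | n
fin | 1

Derivation:
After WHERE (1 rows):
books.dept | books.amt | books.rank
fin | 6 | 90
After GROUP BY (1 rows):
books.dept | n
fin | 1
After ORDER BY (1 rows):
books.dept | n
fin | 1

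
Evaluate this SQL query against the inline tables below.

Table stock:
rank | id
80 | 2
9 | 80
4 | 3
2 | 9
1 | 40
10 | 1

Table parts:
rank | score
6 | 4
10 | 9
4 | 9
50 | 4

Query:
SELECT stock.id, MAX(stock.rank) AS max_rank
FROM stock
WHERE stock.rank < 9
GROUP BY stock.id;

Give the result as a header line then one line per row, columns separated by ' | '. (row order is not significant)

== RESULT ==
stock.id | max_rank
3 | 4
9 | 2
40 | 1

Derivation:
After WHERE (3 rows):
stock.rank | stock.id
4 | 3
2 | 9
1 | 40
After GROUP BY (3 rows):
stock.id | max_rank
3 | 4
9 | 2
40 | 1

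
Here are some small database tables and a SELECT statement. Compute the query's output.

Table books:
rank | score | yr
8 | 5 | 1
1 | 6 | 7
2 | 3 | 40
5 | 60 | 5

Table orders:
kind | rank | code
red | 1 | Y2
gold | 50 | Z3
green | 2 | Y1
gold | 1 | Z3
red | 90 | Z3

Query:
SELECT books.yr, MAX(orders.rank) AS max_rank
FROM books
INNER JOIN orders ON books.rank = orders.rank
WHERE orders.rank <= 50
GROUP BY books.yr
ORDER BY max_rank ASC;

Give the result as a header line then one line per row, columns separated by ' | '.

== RESULT ==
books.yr | max_rank
7 | 1
40 | 2

Derivation:
After JOIN orders (3 rows):
books.rank | books.score | books.yr | orders.kind | orders.rank | orders.code
1 | 6 | 7 | red | 1 | Y2
1 | 6 | 7 | gold | 1 | Z3
2 | 3 | 40 | green | 2 | Y1
After WHERE (3 rows):
books.rank | books.score | books.yr | orders.kind | orders.rank | orders.code
1 | 6 | 7 | red | 1 | Y2
1 | 6 | 7 | gold | 1 | Z3
2 | 3 | 40 | green | 2 | Y1
After GROUP BY (2 rows):
books.yr | max_rank
7 | 1
40 | 2
After ORDER BY (2 rows):
books.yr | max_rank
7 | 1
40 | 2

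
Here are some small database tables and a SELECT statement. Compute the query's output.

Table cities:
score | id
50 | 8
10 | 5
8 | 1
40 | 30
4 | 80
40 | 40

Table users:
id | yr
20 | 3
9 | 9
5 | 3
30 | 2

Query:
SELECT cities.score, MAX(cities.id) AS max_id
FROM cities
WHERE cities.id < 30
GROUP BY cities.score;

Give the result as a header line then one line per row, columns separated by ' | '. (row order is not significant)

== RESULT ==
cities.score | max_id
50 | 8
10 | 5
8 | 1

Derivation:
After WHERE (3 rows):
cities.score | cities.id
50 | 8
10 | 5
8 | 1
After GROUP BY (3 rows):
cities.score | max_id
50 | 8
10 | 5
8 | 1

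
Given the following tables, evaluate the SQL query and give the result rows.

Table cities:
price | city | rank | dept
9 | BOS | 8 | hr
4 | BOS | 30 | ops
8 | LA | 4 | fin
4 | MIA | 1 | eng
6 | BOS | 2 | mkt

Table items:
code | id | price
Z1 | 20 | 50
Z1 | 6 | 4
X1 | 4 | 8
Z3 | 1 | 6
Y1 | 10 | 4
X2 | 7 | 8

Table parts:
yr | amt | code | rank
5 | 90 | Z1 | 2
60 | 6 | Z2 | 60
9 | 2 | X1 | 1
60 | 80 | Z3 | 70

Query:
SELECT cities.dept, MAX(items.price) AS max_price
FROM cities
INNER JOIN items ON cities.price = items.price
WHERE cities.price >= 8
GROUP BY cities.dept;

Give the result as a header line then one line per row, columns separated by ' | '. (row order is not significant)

After JOIN items (7 rows):
cities.price | cities.city | cities.rank | cities.dept | items.code | items.id | items.price
4 | BOS | 30 | ops | Z1 | 6 | 4
4 | BOS | 30 | ops | Y1 | 10 | 4
8 | LA | 4 | fin | X1 | 4 | 8
8 | LA | 4 | fin | X2 | 7 | 8
4 | MIA | 1 | eng | Z1 | 6 | 4
4 | MIA | 1 | eng | Y1 | 10 | 4
6 | BOS | 2 | mkt | Z3 | 1 | 6
After WHERE (2 rows):
cities.price | cities.city | cities.rank | cities.dept | items.code | items.id | items.price
8 | LA | 4 | fin | X1 | 4 | 8
8 | LA | 4 | fin | X2 | 7 | 8
After GROUP BY (1 rows):
cities.dept | max_price
fin | 8

== RESULT ==
cities.dept | max_price
fin | 8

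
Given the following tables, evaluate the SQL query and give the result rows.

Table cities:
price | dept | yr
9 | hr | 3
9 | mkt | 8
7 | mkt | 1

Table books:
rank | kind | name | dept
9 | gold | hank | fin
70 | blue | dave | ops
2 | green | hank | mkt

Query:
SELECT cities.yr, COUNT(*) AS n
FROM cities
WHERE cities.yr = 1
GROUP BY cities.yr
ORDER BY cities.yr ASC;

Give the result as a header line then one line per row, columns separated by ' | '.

After WHERE (1 rows):
cities.price | cities.dept | cities.yr
7 | mkt | 1
After GROUP BY (1 rows):
cities.yr | n
1 | 1
After ORDER BY (1 rows):
cities.yr | n
1 | 1

== RESULT ==
cities.yr | n
1 | 1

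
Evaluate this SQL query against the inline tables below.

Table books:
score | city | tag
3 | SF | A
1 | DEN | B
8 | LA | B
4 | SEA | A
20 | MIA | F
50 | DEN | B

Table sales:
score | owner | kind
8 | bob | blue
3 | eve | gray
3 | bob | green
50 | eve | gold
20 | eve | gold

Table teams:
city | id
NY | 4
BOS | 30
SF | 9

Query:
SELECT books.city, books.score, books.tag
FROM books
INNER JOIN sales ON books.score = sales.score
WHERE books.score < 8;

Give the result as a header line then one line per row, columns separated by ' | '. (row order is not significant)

== RESULT ==
books.city | books.score | books.tag
SF | 3 | A
SF | 3 | A

Derivation:
After JOIN sales (5 rows):
books.score | books.city | books.tag | sales.score | sales.owner | sales.kind
3 | SF | A | 3 | eve | gray
3 | SF | A | 3 | bob | green
8 | LA | B | 8 | bob | blue
20 | MIA | F | 20 | eve | gold
50 | DEN | B | 50 | eve | gold
After WHERE (2 rows):
books.score | books.city | books.tag | sales.score | sales.owner | sales.kind
3 | SF | A | 3 | eve | gray
3 | SF | A | 3 | bob | green
After SELECT (2 rows):
books.city | books.score | books.tag
SF | 3 | A
SF | 3 | A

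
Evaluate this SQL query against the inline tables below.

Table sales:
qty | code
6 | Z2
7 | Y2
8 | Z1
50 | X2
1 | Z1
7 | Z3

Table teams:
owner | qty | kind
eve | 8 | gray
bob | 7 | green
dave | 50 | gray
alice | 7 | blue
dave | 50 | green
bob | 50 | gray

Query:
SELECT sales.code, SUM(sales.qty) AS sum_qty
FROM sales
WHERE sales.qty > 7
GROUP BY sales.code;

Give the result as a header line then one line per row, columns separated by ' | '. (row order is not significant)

After WHERE (2 rows):
sales.qty | sales.code
8 | Z1
50 | X2
After GROUP BY (2 rows):
sales.code | sum_qty
Z1 | 8
X2 | 50

== RESULT ==
sales.code | sum_qty
Z1 | 8
X2 | 50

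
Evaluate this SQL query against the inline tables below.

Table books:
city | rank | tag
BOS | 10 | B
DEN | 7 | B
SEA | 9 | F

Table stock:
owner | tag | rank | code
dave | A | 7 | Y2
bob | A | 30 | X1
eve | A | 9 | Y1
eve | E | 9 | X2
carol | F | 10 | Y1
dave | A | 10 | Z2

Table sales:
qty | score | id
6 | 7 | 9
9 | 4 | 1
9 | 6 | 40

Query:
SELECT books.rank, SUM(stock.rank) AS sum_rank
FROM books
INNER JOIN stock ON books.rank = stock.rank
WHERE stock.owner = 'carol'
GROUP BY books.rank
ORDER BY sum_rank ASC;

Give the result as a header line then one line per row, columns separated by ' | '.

== RESULT ==
books.rank | sum_rank
10 | 10

Derivation:
After JOIN stock (5 rows):
books.city | books.rank | books.tag | stock.owner | stock.tag | stock.rank | stock.code
BOS | 10 | B | carol | F | 10 | Y1
BOS | 10 | B | dave | A | 10 | Z2
DEN | 7 | B | dave | A | 7 | Y2
SEA | 9 | F | eve | A | 9 | Y1
SEA | 9 | F | eve | E | 9 | X2
After WHERE (1 rows):
books.city | books.rank | books.tag | stock.owner | stock.tag | stock.rank | stock.code
BOS | 10 | B | carol | F | 10 | Y1
After GROUP BY (1 rows):
books.rank | sum_rank
10 | 10
After ORDER BY (1 rows):
books.rank | sum_rank
10 | 10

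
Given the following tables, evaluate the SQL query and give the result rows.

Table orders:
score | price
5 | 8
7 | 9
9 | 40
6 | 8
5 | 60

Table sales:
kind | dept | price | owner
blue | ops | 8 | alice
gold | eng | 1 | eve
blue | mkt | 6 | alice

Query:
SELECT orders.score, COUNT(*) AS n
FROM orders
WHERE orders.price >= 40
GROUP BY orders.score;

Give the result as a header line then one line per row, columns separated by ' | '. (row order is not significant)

== RESULT ==
orders.score | n
9 | 1
5 | 1

Derivation:
After WHERE (2 rows):
orders.score | orders.price
9 | 40
5 | 60
After GROUP BY (2 rows):
orders.score | n
9 | 1
5 | 1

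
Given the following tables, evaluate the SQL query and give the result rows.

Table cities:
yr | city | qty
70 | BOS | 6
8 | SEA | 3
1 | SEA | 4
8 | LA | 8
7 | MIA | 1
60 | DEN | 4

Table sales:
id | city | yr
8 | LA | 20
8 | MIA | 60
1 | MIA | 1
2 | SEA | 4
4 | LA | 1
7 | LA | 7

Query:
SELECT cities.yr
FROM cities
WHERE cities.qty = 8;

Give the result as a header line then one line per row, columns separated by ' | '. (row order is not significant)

== RESULT ==
cities.yr
8

Derivation:
After WHERE (1 rows):
cities.yr | cities.city | cities.qty
8 | LA | 8
After SELECT (1 rows):
cities.yr
8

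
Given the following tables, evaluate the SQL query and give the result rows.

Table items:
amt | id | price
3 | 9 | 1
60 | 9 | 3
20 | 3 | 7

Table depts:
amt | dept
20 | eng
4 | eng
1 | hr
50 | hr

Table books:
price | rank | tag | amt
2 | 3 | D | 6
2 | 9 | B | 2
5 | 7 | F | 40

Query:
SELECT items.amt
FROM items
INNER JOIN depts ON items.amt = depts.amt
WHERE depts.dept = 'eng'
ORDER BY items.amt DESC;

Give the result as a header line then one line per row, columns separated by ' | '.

== RESULT ==
items.amt
20

Derivation:
After JOIN depts (1 rows):
items.amt | items.id | items.price | depts.amt | depts.dept
20 | 3 | 7 | 20 | eng
After WHERE (1 rows):
items.amt | items.id | items.price | depts.amt | depts.dept
20 | 3 | 7 | 20 | eng
After SELECT (1 rows):
items.amt
20
After ORDER BY (1 rows):
items.amt
20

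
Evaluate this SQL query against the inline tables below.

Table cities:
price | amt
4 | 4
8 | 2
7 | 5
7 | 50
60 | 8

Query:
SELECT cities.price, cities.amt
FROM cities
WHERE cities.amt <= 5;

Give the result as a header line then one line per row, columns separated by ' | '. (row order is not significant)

== RESULT ==
cities.price | cities.amt
4 | 4
8 | 2
7 | 5

Derivation:
After WHERE (3 rows):
cities.price | cities.amt
4 | 4
8 | 2
7 | 5
After SELECT (3 rows):
cities.price | cities.amt
4 | 4
8 | 2
7 | 5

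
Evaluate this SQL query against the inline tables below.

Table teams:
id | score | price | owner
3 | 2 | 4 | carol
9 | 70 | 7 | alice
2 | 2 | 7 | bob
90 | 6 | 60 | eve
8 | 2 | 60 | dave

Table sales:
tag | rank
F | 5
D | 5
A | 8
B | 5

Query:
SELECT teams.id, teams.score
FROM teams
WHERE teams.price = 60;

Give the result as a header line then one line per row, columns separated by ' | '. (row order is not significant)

After WHERE (2 rows):
teams.id | teams.score | teams.price | teams.owner
90 | 6 | 60 | eve
8 | 2 | 60 | dave
After SELECT (2 rows):
teams.id | teams.score
90 | 6
8 | 2

== RESULT ==
teams.id | teams.score
90 | 6
8 | 2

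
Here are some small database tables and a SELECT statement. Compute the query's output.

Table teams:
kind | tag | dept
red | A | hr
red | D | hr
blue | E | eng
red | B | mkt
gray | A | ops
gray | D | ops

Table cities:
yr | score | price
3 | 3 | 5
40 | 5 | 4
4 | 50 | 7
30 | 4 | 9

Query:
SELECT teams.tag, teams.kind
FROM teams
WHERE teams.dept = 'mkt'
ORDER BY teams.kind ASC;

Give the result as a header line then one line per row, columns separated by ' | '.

After WHERE (1 rows):
teams.kind | teams.tag | teams.dept
red | B | mkt
After SELECT (1 rows):
teams.tag | teams.kind
B | red
After ORDER BY (1 rows):
teams.tag | teams.kind
B | red

== RESULT ==
teams.tag | teams.kind
B | red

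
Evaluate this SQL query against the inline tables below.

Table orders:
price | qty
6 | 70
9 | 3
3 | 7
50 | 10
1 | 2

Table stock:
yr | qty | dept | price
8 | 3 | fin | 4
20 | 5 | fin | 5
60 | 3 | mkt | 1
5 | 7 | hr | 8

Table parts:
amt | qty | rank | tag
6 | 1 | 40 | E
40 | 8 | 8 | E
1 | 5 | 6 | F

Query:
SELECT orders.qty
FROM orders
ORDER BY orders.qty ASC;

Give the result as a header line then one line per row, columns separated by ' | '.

== RESULT ==
orders.qty
2
3
7
10
70

Derivation:
After SELECT (5 rows):
orders.qty
70
3
7
10
2
After ORDER BY (5 rows):
orders.qty
2
3
7
10
70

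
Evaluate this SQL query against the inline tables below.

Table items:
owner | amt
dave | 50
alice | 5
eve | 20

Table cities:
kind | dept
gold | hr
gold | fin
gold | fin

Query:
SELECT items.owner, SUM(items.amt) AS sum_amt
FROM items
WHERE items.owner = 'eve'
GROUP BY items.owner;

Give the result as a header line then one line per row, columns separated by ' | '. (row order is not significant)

After WHERE (1 rows):
items.owner | items.amt
eve | 20
After GROUP BY (1 rows):
items.owner | sum_amt
eve | 20

== RESULT ==
items.owner | sum_amt
eve | 20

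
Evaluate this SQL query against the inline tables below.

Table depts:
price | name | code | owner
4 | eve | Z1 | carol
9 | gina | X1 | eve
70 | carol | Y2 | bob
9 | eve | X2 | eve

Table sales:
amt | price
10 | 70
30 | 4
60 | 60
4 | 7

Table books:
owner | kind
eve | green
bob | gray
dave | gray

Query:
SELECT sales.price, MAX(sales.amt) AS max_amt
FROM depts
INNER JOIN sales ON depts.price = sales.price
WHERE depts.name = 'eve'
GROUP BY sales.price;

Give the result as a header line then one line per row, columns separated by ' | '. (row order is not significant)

After JOIN sales (2 rows):
depts.price | depts.name | depts.code | depts.owner | sales.amt | sales.price
4 | eve | Z1 | carol | 30 | 4
70 | carol | Y2 | bob | 10 | 70
After WHERE (1 rows):
depts.price | depts.name | depts.code | depts.owner | sales.amt | sales.price
4 | eve | Z1 | carol | 30 | 4
After GROUP BY (1 rows):
sales.price | max_amt
4 | 30

== RESULT ==
sales.price | max_amt
4 | 30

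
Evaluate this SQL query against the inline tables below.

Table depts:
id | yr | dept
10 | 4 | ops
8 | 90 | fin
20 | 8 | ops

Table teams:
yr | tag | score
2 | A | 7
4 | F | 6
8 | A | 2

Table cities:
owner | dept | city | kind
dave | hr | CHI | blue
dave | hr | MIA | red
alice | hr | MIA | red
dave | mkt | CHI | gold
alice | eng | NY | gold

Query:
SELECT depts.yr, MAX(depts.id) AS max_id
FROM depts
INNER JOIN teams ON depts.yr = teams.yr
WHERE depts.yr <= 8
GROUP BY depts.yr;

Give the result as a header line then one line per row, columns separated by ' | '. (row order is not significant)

After JOIN teams (2 rows):
depts.id | depts.yr | depts.dept | teams.yr | teams.tag | teams.score
10 | 4 | ops | 4 | F | 6
20 | 8 | ops | 8 | A | 2
After WHERE (2 rows):
depts.id | depts.yr | depts.dept | teams.yr | teams.tag | teams.score
10 | 4 | ops | 4 | F | 6
20 | 8 | ops | 8 | A | 2
After GROUP BY (2 rows):
depts.yr | max_id
4 | 10
8 | 20

== RESULT ==
depts.yr | max_id
4 | 10
8 | 20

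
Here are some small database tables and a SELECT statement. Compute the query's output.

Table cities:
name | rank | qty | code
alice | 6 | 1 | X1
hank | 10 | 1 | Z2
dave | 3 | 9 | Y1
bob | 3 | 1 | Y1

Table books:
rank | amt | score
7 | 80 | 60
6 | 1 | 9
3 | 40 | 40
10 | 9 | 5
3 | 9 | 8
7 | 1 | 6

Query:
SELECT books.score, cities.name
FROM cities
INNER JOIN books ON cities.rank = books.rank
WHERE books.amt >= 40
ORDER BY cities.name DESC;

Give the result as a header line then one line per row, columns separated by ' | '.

== RESULT ==
books.score | cities.name
40 | dave
40 | bob

Derivation:
After JOIN books (6 rows):
cities.name | cities.rank | cities.qty | cities.code | books.rank | books.amt | books.score
alice | 6 | 1 | X1 | 6 | 1 | 9
hank | 10 | 1 | Z2 | 10 | 9 | 5
dave | 3 | 9 | Y1 | 3 | 40 | 40
dave | 3 | 9 | Y1 | 3 | 9 | 8
bob | 3 | 1 | Y1 | 3 | 40 | 40
bob | 3 | 1 | Y1 | 3 | 9 | 8
After WHERE (2 rows):
cities.name | cities.rank | cities.qty | cities.code | books.rank | books.amt | books.score
dave | 3 | 9 | Y1 | 3 | 40 | 40
bob | 3 | 1 | Y1 | 3 | 40 | 40
After SELECT (2 rows):
books.score | cities.name
40 | dave
40 | bob
After ORDER BY (2 rows):
books.score | cities.name
40 | dave
40 | bob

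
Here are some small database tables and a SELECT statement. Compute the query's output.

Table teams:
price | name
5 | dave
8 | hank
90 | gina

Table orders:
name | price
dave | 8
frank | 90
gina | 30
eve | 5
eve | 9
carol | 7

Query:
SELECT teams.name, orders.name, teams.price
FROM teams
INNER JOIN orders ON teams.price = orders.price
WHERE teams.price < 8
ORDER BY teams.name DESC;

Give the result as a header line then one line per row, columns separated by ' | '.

After JOIN orders (3 rows):
teams.price | teams.name | orders.name | orders.price
5 | dave | eve | 5
8 | hank | dave | 8
90 | gina | frank | 90
After WHERE (1 rows):
teams.price | teams.name | orders.name | orders.price
5 | dave | eve | 5
After SELECT (1 rows):
teams.name | orders.name | teams.price
dave | eve | 5
After ORDER BY (1 rows):
teams.name | orders.name | teams.price
dave | eve | 5

== RESULT ==
teams.name | orders.name | teams.price
dave | eve | 5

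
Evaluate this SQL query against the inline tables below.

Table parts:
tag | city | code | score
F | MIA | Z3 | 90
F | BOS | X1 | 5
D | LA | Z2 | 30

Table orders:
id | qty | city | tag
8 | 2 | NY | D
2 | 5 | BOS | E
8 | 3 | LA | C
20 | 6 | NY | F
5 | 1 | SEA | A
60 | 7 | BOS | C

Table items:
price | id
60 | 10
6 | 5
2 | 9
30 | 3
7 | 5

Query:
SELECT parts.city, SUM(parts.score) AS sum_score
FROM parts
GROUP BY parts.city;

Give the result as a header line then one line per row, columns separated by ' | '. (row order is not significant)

== RESULT ==
parts.city | sum_score
MIA | 90
BOS | 5
LA | 30

Derivation:
After GROUP BY (3 rows):
parts.city | sum_score
MIA | 90
BOS | 5
LA | 30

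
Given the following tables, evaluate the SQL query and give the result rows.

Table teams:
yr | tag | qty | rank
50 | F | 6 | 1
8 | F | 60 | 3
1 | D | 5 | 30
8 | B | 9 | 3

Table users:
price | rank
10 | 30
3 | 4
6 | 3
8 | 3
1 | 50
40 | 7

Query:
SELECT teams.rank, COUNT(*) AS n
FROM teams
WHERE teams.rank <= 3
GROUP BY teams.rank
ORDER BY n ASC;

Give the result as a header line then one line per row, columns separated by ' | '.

== RESULT ==
teams.rank | n
1 | 1
3 | 2

Derivation:
After WHERE (3 rows):
teams.yr | teams.tag | teams.qty | teams.rank
50 | F | 6 | 1
8 | F | 60 | 3
8 | B | 9 | 3
After GROUP BY (2 rows):
teams.rank | n
1 | 1
3 | 2
After ORDER BY (2 rows):
teams.rank | n
1 | 1
3 | 2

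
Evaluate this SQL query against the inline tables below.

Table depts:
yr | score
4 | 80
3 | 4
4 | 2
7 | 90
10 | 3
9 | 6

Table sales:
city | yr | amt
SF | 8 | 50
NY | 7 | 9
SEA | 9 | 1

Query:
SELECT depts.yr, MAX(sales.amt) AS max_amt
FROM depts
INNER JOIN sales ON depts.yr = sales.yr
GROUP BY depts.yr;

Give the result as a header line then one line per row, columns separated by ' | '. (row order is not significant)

== RESULT ==
depts.yr | max_amt
7 | 9
9 | 1

Derivation:
After JOIN sales (2 rows):
depts.yr | depts.score | sales.city | sales.yr | sales.amt
7 | 90 | NY | 7 | 9
9 | 6 | SEA | 9 | 1
After GROUP BY (2 rows):
depts.yr | max_amt
7 | 9
9 | 1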